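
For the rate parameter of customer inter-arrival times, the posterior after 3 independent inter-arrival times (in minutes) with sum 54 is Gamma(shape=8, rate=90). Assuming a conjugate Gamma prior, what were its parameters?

Gamma(shape=5, rate=36)

For an exponential likelihood with a Gamma(α, β) prior on the rate, n observations with total T give posterior Gamma(α+n, β+T).
So α = 8 − 3 = 5 and β = 90 − 54 = 36.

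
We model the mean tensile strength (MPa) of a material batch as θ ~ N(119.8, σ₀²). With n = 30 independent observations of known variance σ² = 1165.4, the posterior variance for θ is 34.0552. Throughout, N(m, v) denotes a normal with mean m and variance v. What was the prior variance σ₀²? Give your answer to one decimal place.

σ₀² = 276.1

Posterior precision equals prior precision plus data precision: 1/σ_n² = 1/σ₀² + n/σ².
So 1/σ₀² = 1/34.0552 − 30/1165.4 = 0.029364 − 0.025742 = 0.003622.
Hence σ₀² = 1/0.003622 ≈ 276.1.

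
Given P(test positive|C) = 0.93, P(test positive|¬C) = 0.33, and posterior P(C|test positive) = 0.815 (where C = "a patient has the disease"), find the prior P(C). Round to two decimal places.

Bayes' rule in odds form gives O(C|E) = O(C)·[P(E|C)/P(E|¬C)], hence O(C) = O(C|E)/LR.
Posterior odds = 0.815/(1−0.815) = 4.4054. LR = 0.93/0.33 = 2.8182.
Prior odds = 4.4054/2.8182 = 1.5632, so P(C) = 1.5632/(1+1.5632) ≈ 0.61.

P(C) = 0.61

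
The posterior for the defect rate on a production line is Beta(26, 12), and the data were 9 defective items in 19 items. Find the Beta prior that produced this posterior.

Under Beta–binomial conjugacy the posterior parameters are (a+s, b+f).
So a = 26 − 9 = 17 and b = 12 − 10 = 2.

Beta(17, 2)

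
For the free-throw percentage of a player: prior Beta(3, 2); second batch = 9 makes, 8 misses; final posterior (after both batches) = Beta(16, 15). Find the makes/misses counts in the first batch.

4 makes and 5 misses

Sequential conjugate updates are equivalent to a single update on the pooled data, so total successes = posterior α − prior α and total failures = posterior β − prior β.
Total across both batches: 16−3=13 makes, 15−2=13 misses.
Subtract the second batch: 13−9=4 makes and 13−8=5 misses.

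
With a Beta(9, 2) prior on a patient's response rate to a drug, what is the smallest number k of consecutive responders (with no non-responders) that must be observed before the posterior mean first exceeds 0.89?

After k responders and 0 non-responders the posterior is Beta(9+k, 2), with mean (9+k)/(9+2+k).
Set (9+k)/(11+k) > 0.89 and solve: k > (0.89·11 − 9)/(1 − 0.89) = 7.182.
The smallest integer exceeding 7.182 is 8, and checking k=8: (17)/(19) = 0.8947 > 0.89.

k = 8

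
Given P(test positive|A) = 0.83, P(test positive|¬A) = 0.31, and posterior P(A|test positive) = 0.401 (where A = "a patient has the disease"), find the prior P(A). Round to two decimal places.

P(A) = 0.20

In odds form, posterior odds = prior odds × likelihood ratio, so prior odds = posterior odds ÷ LR.
Posterior odds = 0.401/(1−0.401) = 0.6694. LR = 0.83/0.31 = 2.6774.
Prior odds = 0.6694/2.6774 = 0.2500, so P(A) = 0.2500/(1+0.2500) ≈ 0.20.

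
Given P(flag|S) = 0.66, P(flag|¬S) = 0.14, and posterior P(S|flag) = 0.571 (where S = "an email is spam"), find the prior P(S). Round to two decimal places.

Bayes' rule in odds form gives O(S|E) = O(S)·[P(E|S)/P(E|¬S)], hence O(S) = O(S|E)/LR.
Posterior odds = 0.571/(1−0.571) = 1.3310. LR = 0.66/0.14 = 4.7143.
Prior odds = 1.3310/4.7143 = 0.2823, so P(S) = 0.2823/(1+0.2823) ≈ 0.22.

P(S) = 0.22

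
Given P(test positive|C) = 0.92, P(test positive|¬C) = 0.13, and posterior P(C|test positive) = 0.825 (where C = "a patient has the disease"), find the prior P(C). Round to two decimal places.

In odds form, posterior odds = prior odds × likelihood ratio, so prior odds = posterior odds ÷ LR.
Posterior odds = 0.825/(1−0.825) = 4.7143. LR = 0.92/0.13 = 7.0769.
Prior odds = 4.7143/7.0769 = 0.6662, so P(C) = 0.6662/(1+0.6662) ≈ 0.40.

P(C) = 0.40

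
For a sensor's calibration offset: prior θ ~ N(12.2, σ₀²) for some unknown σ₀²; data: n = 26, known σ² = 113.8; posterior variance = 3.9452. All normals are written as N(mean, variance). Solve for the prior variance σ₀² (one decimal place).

Posterior precision equals prior precision plus data precision: 1/σ_n² = 1/σ₀² + n/σ².
So 1/σ₀² = 1/3.9452 − 26/113.8 = 0.253473 − 0.228471 = 0.025002.
Hence σ₀² = 1/0.025002 ≈ 40.0.

σ₀² = 40.0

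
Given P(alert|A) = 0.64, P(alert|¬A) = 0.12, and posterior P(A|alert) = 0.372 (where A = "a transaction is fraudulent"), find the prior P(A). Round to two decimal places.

P(A) = 0.10

Bayes' rule in odds form gives O(A|E) = O(A)·[P(E|A)/P(E|¬A)], hence O(A) = O(A|E)/LR.
Posterior odds = 0.372/(1−0.372) = 0.5924. LR = 0.64/0.12 = 5.3333.
Prior odds = 0.5924/5.3333 = 0.1111, so P(A) = 0.1111/(1+0.1111) ≈ 0.10.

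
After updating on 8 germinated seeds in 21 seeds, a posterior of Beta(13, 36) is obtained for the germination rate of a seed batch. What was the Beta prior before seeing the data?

Beta(5, 23)

Under Beta–binomial conjugacy the posterior parameters are (a+s, b+f).
Subtract the data counts: 13−8=5, 36−13=23.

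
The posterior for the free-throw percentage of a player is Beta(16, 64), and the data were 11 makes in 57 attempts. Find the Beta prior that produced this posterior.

Beta is conjugate to the binomial likelihood: posterior = Beta(a+s, b+f).
So a = 16 − 11 = 5 and b = 64 − 46 = 18.

Beta(5, 18)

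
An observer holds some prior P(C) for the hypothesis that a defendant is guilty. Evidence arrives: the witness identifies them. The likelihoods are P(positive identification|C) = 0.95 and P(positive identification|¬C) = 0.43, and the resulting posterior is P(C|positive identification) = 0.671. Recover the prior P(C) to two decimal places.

P(C) = 0.48

Bayes' rule in odds form gives O(C|E) = O(C)·[P(E|C)/P(E|¬C)], hence O(C) = O(C|E)/LR.
Posterior odds = 0.671/(1−0.671) = 2.0395. LR = 0.95/0.43 = 2.2093.
Prior odds = 2.0395/2.2093 = 0.9231, so P(C) = 0.9231/(1+0.9231) ≈ 0.48.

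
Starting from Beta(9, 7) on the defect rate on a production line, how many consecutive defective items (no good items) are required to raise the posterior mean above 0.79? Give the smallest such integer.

k = 18

After k defective items and 0 good items the posterior is Beta(9+k, 7), with mean (9+k)/(9+7+k).
Set (9+k)/(16+k) > 0.79 and solve: k > (0.79·16 − 9)/(1 − 0.79) = 17.333.
The smallest integer exceeding 17.333 is 18, and checking k=18: (27)/(34) = 0.7941 > 0.79.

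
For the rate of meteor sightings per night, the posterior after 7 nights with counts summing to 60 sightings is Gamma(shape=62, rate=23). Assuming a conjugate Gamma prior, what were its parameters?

A Gamma(α, β) prior (rate parametrization) on a Poisson rate with n observations summing to S gives posterior Gamma(α+S, β+n).
So α = 62 − 60 = 2 and β = 23 − 7 = 16.

Gamma(shape=2, rate=16)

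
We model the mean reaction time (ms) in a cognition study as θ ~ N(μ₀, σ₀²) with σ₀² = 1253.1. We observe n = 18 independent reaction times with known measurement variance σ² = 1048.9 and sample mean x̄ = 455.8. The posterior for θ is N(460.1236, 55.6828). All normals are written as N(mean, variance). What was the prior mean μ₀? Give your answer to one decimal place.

With known observation variance, the Normal–Normal posterior has precision τ_n = τ₀ + n/σ² and mean μ_n = (τ₀μ₀ + (n/σ²)x̄)/τ_n.
Here τ₀ = 1/1253.1 = 0.000798 and τ_data = 18/1048.9 = 0.017161, so τ_n = 0.017959.
Rearranging for μ₀: μ₀ = (μ_n·τ_n − τ_data·x̄)/τ₀ = (460.1236·0.017959 − 0.017161·455.8) / 0.000798 = 0.441376/0.000798 ≈ 553.1.

μ₀ = 553.1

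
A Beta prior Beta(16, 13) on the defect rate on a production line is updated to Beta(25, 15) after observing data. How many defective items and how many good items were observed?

9 defective items and 2 good items

A Beta(a, b) prior with s successes and f failures in binomial data gives a Beta(a+s, b+f) posterior.
Match parameters: s=25−16=9, f=15−13=2.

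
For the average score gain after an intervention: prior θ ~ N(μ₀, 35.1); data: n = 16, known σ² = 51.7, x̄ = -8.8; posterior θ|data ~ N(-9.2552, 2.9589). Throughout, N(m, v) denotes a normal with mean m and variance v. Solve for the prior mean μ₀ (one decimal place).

μ₀ = -14.2

The posterior mean is a precision-weighted average: μ_n = (τ₀μ₀ + τ_data·x̄)/(τ₀+τ_data), with τ₀=1/σ₀² and τ_data=n/σ².
Here τ₀ = 1/35.1 = 0.028490 and τ_data = 16/51.7 = 0.309478, so τ_n = 0.337968.
Rearranging for μ₀: μ₀ = (μ_n·τ_n − τ_data·x̄)/τ₀ = (-9.2552·0.337968 − 0.309478·-8.8) / 0.028490 = -0.404555/0.028490 ≈ -14.2.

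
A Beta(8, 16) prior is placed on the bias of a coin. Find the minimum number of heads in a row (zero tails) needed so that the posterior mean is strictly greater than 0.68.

After k heads and 0 tails the posterior is Beta(8+k, 16), with mean (8+k)/(8+16+k).
Set (8+k)/(24+k) > 0.68 and solve: k > (0.68·24 − 8)/(1 − 0.68) = 26.000.
The smallest integer exceeding 26.000 is 27, and checking k=27: (35)/(51) = 0.6863 > 0.68.

k = 27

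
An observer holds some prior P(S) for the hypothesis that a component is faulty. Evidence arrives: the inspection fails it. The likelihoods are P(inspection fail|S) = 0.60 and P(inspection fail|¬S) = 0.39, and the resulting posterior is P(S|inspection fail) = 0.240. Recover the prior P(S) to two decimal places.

P(S) = 0.17

Bayes' rule in odds form gives O(S|E) = O(S)·[P(E|S)/P(E|¬S)], hence O(S) = O(S|E)/LR.
Posterior odds = 0.240/(1−0.240) = 0.3158. LR = 0.60/0.39 = 1.5385.
Prior odds = 0.3158/1.5385 = 0.2053, so P(S) = 0.2053/(1+0.2053) ≈ 0.17.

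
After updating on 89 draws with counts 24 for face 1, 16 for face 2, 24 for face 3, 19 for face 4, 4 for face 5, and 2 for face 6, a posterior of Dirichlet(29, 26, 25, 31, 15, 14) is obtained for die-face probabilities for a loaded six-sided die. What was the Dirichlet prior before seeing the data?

Dirichlet(5, 10, 1, 12, 11, 12)

For a Dirichlet(α) prior with multinomial counts c, the posterior is Dirichlet(α + c) componentwise.
Subtract each count from the matching posterior parameter: 29−24=5, 26−16=10, 25−24=1, 31−19=12, 15−4=11, 14−2=12.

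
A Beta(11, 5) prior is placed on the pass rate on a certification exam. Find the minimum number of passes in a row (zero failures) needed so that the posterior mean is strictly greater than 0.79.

After k passes and 0 failures the posterior is Beta(11+k, 5), with mean (11+k)/(11+5+k).
Set (11+k)/(16+k) > 0.79 and solve: k > (0.79·16 − 11)/(1 − 0.79) = 7.810.
The smallest integer exceeding 7.810 is 8.

k = 8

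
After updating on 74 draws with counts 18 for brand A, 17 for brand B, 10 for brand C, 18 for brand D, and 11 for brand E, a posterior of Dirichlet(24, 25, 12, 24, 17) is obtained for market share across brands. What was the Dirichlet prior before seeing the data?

For a Dirichlet(α) prior with multinomial counts c, the posterior is Dirichlet(α + c) componentwise.
Subtract each count from the matching posterior parameter: 24−18=6, 25−17=8, 12−10=2, 24−18=6, 17−11=6.

Dirichlet(6, 8, 2, 6, 6)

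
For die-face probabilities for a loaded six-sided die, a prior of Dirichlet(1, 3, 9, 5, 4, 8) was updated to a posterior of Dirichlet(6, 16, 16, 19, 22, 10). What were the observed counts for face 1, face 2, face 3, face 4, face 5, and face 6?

For a Dirichlet(α) prior with multinomial counts c, the posterior is Dirichlet(α + c) componentwise.
Counts are posterior − prior componentwise: 6−1=5, 16−3=13, 16−9=7, 19−5=14, 22−4=18, 10−8=2.

counts (5, 13, 7, 14, 18, 2)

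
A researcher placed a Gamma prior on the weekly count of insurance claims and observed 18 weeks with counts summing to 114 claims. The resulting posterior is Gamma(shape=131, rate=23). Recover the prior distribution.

Gamma–Poisson conjugacy: posterior shape = α + Σxᵢ, posterior rate = β + n.
So α = 131 − 114 = 17 and β = 23 − 18 = 5.

Gamma(shape=17, rate=5)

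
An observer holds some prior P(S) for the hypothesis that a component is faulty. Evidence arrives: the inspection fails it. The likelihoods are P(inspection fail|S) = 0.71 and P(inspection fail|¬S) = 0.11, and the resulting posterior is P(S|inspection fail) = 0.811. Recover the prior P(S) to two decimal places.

P(S) = 0.40

Bayes' rule in odds form gives O(S|E) = O(S)·[P(E|S)/P(E|¬S)], hence O(S) = O(S|E)/LR.
Posterior odds = 0.811/(1−0.811) = 4.2910. LR = 0.71/0.11 = 6.4545.
Prior odds = 4.2910/6.4545 = 0.6648, so P(S) = 0.6648/(1+0.6648) ≈ 0.40.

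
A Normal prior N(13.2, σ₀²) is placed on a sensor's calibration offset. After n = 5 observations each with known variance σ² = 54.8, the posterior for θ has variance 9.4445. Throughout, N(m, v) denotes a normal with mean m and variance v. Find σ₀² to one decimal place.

Posterior precision equals prior precision plus data precision: 1/σ_n² = 1/σ₀² + n/σ².
So 1/σ₀² = 1/9.4445 − 5/54.8 = 0.105882 − 0.091241 = 0.014641.
Hence σ₀² = 1/0.014641 ≈ 68.3.

σ₀² = 68.3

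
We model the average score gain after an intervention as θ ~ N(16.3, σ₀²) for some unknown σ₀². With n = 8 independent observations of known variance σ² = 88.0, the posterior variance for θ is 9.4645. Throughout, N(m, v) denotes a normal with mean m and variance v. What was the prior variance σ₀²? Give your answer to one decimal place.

Posterior precision equals prior precision plus data precision: 1/σ_n² = 1/σ₀² + n/σ².
So 1/σ₀² = 1/9.4645 − 8/88.0 = 0.105658 − 0.090909 = 0.014749.
Hence σ₀² = 1/0.014749 ≈ 67.8.

σ₀² = 67.8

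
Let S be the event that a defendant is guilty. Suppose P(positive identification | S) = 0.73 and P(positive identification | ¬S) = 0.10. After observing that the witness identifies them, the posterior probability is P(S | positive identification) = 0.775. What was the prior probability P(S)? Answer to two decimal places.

P(S) = 0.32

Bayes' rule in odds form gives O(S|E) = O(S)·[P(E|S)/P(E|¬S)], hence O(S) = O(S|E)/LR.
Posterior odds = 0.775/(1−0.775) = 3.4444. LR = 0.73/0.10 = 7.3000.
Prior odds = 3.4444/7.3000 = 0.4718, so P(S) = 0.4718/(1+0.4718) ≈ 0.32.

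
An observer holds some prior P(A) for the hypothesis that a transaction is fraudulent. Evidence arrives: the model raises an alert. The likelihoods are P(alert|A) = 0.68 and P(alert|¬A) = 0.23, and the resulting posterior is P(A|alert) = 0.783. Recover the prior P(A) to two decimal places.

In odds form, posterior odds = prior odds × likelihood ratio, so prior odds = posterior odds ÷ LR.
Posterior odds = 0.783/(1−0.783) = 3.6083. LR = 0.68/0.23 = 2.9565.
Prior odds = 3.6083/2.9565 = 1.2205, so P(A) = 1.2205/(1+1.2205) ≈ 0.55.

P(A) = 0.55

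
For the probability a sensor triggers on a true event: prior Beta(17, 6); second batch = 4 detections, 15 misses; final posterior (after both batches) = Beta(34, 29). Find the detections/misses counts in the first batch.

Because Beta–binomial updating is additive in the counts, the combined data contributed (α_post−α_prior, β_post−β_prior) successes and failures.
Total across both batches: 34−17=17 detections, 29−6=23 misses.
Subtract the second batch: 17−4=13 detections and 23−15=8 misses.

13 detections and 8 misses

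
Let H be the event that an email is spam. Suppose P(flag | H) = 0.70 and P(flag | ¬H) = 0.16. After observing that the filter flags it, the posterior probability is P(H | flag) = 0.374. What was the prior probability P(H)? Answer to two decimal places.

Bayes' rule in odds form gives O(H|E) = O(H)·[P(E|H)/P(E|¬H)], hence O(H) = O(H|E)/LR.
Posterior odds = 0.374/(1−0.374) = 0.5974. LR = 0.70/0.16 = 4.3750.
Prior odds = 0.5974/4.3750 = 0.1365, so P(H) = 0.1365/(1+0.1365) ≈ 0.12.

P(H) = 0.12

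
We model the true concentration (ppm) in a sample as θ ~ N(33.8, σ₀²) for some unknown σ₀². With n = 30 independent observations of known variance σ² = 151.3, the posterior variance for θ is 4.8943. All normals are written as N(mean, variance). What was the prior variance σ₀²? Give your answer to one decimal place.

σ₀² = 165.6

Posterior precision equals prior precision plus data precision: 1/σ_n² = 1/σ₀² + n/σ².
So 1/σ₀² = 1/4.8943 − 30/151.3 = 0.204319 − 0.198282 = 0.006037.
Hence σ₀² = 1/0.006037 ≈ 165.6.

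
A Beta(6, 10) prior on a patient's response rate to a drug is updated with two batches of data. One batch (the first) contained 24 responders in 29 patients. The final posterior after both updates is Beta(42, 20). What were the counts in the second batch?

12 responders and 5 non-responders

Because Beta–binomial updating is additive in the counts, the combined data contributed (α_post−α_prior, β_post−β_prior) successes and failures.
Total across both batches: 42−6=36 responders, 20−10=10 non-responders.
Subtract the first batch: 36−24=12 responders and 10−5=5 non-responders.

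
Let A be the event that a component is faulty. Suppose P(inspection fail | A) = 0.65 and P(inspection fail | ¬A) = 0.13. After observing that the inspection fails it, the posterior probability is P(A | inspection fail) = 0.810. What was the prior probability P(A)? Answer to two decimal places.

P(A) = 0.46

Bayes' rule in odds form gives O(A|E) = O(A)·[P(E|A)/P(E|¬A)], hence O(A) = O(A|E)/LR.
Posterior odds = 0.810/(1−0.810) = 4.2632. LR = 0.65/0.13 = 5.0000.
Prior odds = 4.2632/5.0000 = 0.8526, so P(A) = 0.8526/(1+0.8526) ≈ 0.46.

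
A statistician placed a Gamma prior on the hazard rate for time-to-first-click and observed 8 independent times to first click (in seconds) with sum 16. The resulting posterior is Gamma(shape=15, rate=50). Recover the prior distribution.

Gamma(shape=7, rate=34)

Gamma–exponential conjugacy: posterior shape = α + n, posterior rate = β + Σtᵢ.
So α = 15 − 8 = 7 and β = 50 − 16 = 34.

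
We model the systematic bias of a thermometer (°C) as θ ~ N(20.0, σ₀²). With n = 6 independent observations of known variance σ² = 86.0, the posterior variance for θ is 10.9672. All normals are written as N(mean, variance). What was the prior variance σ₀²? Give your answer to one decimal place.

σ₀² = 46.7

For the Normal–Normal model with known σ², precisions add: τ_n = τ₀ + n/σ².
So 1/σ₀² = 1/10.9672 − 6/86.0 = 0.091181 − 0.069767 = 0.021414.
Hence σ₀² = 1/0.021414 ≈ 46.7.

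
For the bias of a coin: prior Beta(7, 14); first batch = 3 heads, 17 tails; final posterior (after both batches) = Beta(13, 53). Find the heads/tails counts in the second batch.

3 heads and 22 tails

Because Beta–binomial updating is additive in the counts, the combined data contributed (α_post−α_prior, β_post−β_prior) successes and failures.
Total across both batches: 13−7=6 heads, 53−14=39 tails.
Subtract the first batch: 6−3=3 heads and 39−17=22 tails.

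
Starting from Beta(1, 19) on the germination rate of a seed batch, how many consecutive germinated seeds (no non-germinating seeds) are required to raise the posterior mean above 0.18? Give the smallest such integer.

After k germinated seeds and 0 non-germinating seeds the posterior is Beta(1+k, 19), with mean (1+k)/(1+19+k).
Set (1+k)/(20+k) > 0.18 and solve: k > (0.18·20 − 1)/(1 − 0.18) = 3.171.
The smallest integer exceeding 3.171 is 4, and checking k=4: (5)/(24) = 0.2083 > 0.18.

k = 4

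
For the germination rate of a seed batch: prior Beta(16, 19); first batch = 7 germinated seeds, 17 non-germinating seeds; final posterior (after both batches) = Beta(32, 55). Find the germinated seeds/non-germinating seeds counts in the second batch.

9 germinated seeds and 19 non-germinating seeds

Sequential conjugate updates are equivalent to a single update on the pooled data, so total successes = posterior α − prior α and total failures = posterior β − prior β.
Total across both batches: 32−16=16 germinated seeds, 55−19=36 non-germinating seeds.
Subtract the first batch: 16−7=9 germinated seeds and 36−17=19 non-germinating seeds.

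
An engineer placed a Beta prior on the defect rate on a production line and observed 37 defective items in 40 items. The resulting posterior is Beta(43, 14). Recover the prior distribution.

Beta(6, 11)

A Beta(α, β) prior with s successes and f failures in binomial data gives a Beta(α+s, β+f) posterior.
So α = 43 − 37 = 6 and β = 14 − 3 = 11.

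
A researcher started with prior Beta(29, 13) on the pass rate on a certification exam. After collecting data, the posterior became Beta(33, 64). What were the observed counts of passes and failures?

4 passes and 51 failures

Beta is conjugate to the binomial likelihood: posterior = Beta(a+s, b+f).
Match parameters: s=33−29=4, f=64−13=51.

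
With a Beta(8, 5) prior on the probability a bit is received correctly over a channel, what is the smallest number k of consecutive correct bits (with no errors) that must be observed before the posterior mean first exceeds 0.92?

k = 50

After k correct bits and 0 errors the posterior is Beta(8+k, 5), with mean (8+k)/(8+5+k).
Set (8+k)/(13+k) > 0.92 and solve: k > (0.92·13 − 8)/(1 − 0.92) = 49.500.
The smallest integer exceeding 49.500 is 50.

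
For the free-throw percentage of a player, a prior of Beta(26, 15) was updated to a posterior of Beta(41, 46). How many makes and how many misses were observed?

15 makes and 31 misses

Under Beta–binomial conjugacy the posterior parameters are (a+s, b+f).
Match parameters: s=41−26=15, f=46−15=31.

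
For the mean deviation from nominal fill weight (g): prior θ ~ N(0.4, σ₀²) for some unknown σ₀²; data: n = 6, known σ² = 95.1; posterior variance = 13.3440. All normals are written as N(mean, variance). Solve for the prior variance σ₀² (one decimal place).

Posterior precision equals prior precision plus data precision: 1/σ_n² = 1/σ₀² + n/σ².
So 1/σ₀² = 1/13.3440 − 6/95.1 = 0.074940 − 0.063091 = 0.011849.
Hence σ₀² = 1/0.011849 ≈ 84.4.

σ₀² = 84.4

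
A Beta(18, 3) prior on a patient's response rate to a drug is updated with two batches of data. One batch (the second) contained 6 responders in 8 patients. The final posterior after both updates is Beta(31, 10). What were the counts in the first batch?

7 responders and 5 non-responders

Because Beta–binomial updating is additive in the counts, the combined data contributed (α_post−α_prior, β_post−β_prior) successes and failures.
Total across both batches: 31−18=13 responders, 10−3=7 non-responders.
Subtract the second batch: 13−6=7 responders and 7−2=5 non-responders.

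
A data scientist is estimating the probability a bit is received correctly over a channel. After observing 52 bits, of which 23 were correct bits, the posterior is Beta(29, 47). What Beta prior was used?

Beta(6, 18)

Under Beta–binomial conjugacy the posterior parameters are (α+s, β+f).
So α = 29 − 23 = 6 and β = 47 − 29 = 18.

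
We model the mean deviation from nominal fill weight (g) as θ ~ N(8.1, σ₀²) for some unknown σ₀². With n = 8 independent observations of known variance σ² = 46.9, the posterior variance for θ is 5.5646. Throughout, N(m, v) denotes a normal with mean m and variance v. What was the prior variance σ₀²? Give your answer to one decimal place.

σ₀² = 109.5

For the Normal–Normal model with known σ², precisions add: τ_n = τ₀ + n/σ².
So 1/σ₀² = 1/5.5646 − 8/46.9 = 0.179707 − 0.170576 = 0.009131.
Hence σ₀² = 1/0.009131 ≈ 109.5.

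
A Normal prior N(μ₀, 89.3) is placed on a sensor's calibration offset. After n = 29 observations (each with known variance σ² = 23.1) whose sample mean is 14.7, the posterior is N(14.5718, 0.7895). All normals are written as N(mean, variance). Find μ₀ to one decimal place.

The posterior mean is a precision-weighted average: μ_n = (τ₀μ₀ + τ_data·x̄)/(τ₀+τ_data), with τ₀=1/σ₀² and τ_data=n/σ².
Here τ₀ = 1/89.3 = 0.011198 and τ_data = 29/23.1 = 1.255411, so τ_n = 1.266609.
Rearranging for μ₀: μ₀ = (μ_n·τ_n − τ_data·x̄)/τ₀ = (14.5718·1.266609 − 1.255411·14.7) / 0.011198 = 0.002231/0.011198 ≈ 0.2.

μ₀ = 0.2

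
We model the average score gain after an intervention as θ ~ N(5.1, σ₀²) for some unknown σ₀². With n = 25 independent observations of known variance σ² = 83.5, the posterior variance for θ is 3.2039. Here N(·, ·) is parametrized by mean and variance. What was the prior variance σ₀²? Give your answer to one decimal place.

σ₀² = 78.6

Posterior precision equals prior precision plus data precision: 1/σ_n² = 1/σ₀² + n/σ².
So 1/σ₀² = 1/3.2039 − 25/83.5 = 0.312120 − 0.299401 = 0.012719.
Hence σ₀² = 1/0.012719 ≈ 78.6.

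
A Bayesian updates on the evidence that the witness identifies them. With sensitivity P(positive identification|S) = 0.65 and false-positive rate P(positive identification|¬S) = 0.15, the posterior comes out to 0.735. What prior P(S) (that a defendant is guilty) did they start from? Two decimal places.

P(S) = 0.39

Bayes' rule in odds form gives O(S|E) = O(S)·[P(E|S)/P(E|¬S)], hence O(S) = O(S|E)/LR.
Posterior odds = 0.735/(1−0.735) = 2.7736. LR = 0.65/0.15 = 4.3333.
Prior odds = 2.7736/4.3333 = 0.6401, so P(S) = 0.6401/(1+0.6401) ≈ 0.39.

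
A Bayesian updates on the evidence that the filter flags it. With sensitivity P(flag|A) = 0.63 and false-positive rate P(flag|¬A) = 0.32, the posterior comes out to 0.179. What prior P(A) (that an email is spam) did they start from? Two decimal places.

In odds form, posterior odds = prior odds × likelihood ratio, so prior odds = posterior odds ÷ LR.
Posterior odds = 0.179/(1−0.179) = 0.2180. LR = 0.63/0.32 = 1.9688.
Prior odds = 0.2180/1.9688 = 0.1107, so P(A) = 0.1107/(1+0.1107) ≈ 0.10.

P(A) = 0.10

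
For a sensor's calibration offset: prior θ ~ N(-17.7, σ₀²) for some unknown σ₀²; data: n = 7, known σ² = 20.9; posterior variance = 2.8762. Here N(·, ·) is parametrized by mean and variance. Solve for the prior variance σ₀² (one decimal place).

Posterior precision equals prior precision plus data precision: 1/σ_n² = 1/σ₀² + n/σ².
So 1/σ₀² = 1/2.8762 − 7/20.9 = 0.347681 − 0.334928 = 0.012753.
Hence σ₀² = 1/0.012753 ≈ 78.4.

σ₀² = 78.4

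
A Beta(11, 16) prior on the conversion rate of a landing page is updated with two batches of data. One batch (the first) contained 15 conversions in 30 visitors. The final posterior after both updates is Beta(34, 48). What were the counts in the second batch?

8 conversions and 17 bounces

Because Beta–binomial updating is additive in the counts, the combined data contributed (α_post−α_prior, β_post−β_prior) successes and failures.
Total across both batches: 34−11=23 conversions, 48−16=32 bounces.
Subtract the first batch: 23−15=8 conversions and 32−15=17 bounces.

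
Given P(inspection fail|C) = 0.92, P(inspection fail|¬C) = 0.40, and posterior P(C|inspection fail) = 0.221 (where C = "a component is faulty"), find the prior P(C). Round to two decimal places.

P(C) = 0.11

Bayes' rule in odds form gives O(C|E) = O(C)·[P(E|C)/P(E|¬C)], hence O(C) = O(C|E)/LR.
Posterior odds = 0.221/(1−0.221) = 0.2837. LR = 0.92/0.40 = 2.3000.
Prior odds = 0.2837/2.3000 = 0.1233, so P(C) = 0.1233/(1+0.1233) ≈ 0.11.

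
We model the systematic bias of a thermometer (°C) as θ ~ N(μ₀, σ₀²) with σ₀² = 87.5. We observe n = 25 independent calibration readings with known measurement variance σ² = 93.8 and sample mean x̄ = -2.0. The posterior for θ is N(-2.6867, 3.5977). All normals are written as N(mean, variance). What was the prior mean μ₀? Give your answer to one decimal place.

The posterior mean is a precision-weighted average: μ_n = (τ₀μ₀ + τ_data·x̄)/(τ₀+τ_data), with τ₀=1/σ₀² and τ_data=n/σ².
Here τ₀ = 1/87.5 = 0.011429 and τ_data = 25/93.8 = 0.266525, so τ_n = 0.277954.
Rearranging for μ₀: μ₀ = (μ_n·τ_n − τ_data·x̄)/τ₀ = (-2.6867·0.277954 − 0.266525·-2.0) / 0.011429 = -0.213729/0.011429 ≈ -18.7.

μ₀ = -18.7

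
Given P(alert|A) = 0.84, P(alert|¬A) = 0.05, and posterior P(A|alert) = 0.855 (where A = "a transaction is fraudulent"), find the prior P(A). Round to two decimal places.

Bayes' rule in odds form gives O(A|E) = O(A)·[P(E|A)/P(E|¬A)], hence O(A) = O(A|E)/LR.
Posterior odds = 0.855/(1−0.855) = 5.8966. LR = 0.84/0.05 = 16.8000.
Prior odds = 5.8966/16.8000 = 0.3510, so P(A) = 0.3510/(1+0.3510) ≈ 0.26.

P(A) = 0.26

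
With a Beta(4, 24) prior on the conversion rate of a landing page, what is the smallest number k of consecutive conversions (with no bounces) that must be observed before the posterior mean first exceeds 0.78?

After k conversions and 0 bounces the posterior is Beta(4+k, 24), with mean (4+k)/(4+24+k).
Set (4+k)/(28+k) > 0.78 and solve: k > (0.78·28 − 4)/(1 − 0.78) = 81.091.
The smallest integer exceeding 81.091 is 82, and checking k=82: (86)/(110) = 0.7818 > 0.78.

k = 82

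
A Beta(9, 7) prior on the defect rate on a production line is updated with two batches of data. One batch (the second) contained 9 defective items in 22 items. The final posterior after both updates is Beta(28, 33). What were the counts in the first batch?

Sequential conjugate updates are equivalent to a single update on the pooled data, so total successes = posterior α − prior α and total failures = posterior β − prior β.
Total across both batches: 28−9=19 defective items, 33−7=26 good items.
Subtract the second batch: 19−9=10 defective items and 26−13=13 good items.

10 defective items and 13 good items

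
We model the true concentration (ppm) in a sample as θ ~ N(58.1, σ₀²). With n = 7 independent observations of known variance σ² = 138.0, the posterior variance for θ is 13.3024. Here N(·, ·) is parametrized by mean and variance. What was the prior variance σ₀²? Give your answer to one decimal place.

For the Normal–Normal model with known σ², precisions add: τ_n = τ₀ + n/σ².
So 1/σ₀² = 1/13.3024 − 7/138.0 = 0.075174 − 0.050725 = 0.024449.
Hence σ₀² = 1/0.024449 ≈ 40.9.

σ₀² = 40.9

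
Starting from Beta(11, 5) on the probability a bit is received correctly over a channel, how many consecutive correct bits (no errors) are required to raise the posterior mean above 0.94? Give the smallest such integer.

After k correct bits and 0 errors the posterior is Beta(11+k, 5), with mean (11+k)/(11+5+k).
Set (11+k)/(16+k) > 0.94 and solve: k > (0.94·16 − 11)/(1 − 0.94) = 67.333.
The smallest integer exceeding 67.333 is 68.

k = 68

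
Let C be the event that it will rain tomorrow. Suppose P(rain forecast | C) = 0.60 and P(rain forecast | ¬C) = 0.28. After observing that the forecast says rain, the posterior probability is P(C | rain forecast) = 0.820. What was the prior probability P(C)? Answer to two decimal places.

P(C) = 0.68

Bayes' rule in odds form gives O(C|E) = O(C)·[P(E|C)/P(E|¬C)], hence O(C) = O(C|E)/LR.
Posterior odds = 0.820/(1−0.820) = 4.5556. LR = 0.60/0.28 = 2.1429.
Prior odds = 4.5556/2.1429 = 2.1259, so P(C) = 2.1259/(1+2.1259) ≈ 0.68.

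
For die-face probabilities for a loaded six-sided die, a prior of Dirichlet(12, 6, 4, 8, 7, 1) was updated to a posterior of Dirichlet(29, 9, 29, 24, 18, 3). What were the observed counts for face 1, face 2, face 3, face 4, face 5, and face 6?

counts (17, 3, 25, 16, 11, 2)

For a Dirichlet(α) prior with multinomial counts c, the posterior is Dirichlet(α + c) componentwise.
Counts are posterior − prior componentwise: 29−12=17, 9−6=3, 29−4=25, 24−8=16, 18−7=11, 3−1=2.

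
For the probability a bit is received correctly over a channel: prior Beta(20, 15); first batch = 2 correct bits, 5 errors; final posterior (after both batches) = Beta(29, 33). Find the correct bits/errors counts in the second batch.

Sequential conjugate updates are equivalent to a single update on the pooled data, so total successes = posterior α − prior α and total failures = posterior β − prior β.
Total across both batches: 29−20=9 correct bits, 33−15=18 errors.
Subtract the first batch: 9−2=7 correct bits and 18−5=13 errors.

7 correct bits and 13 errors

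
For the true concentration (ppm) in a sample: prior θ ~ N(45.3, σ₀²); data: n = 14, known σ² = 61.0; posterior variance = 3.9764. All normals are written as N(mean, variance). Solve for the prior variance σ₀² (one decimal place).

For the Normal–Normal model with known σ², precisions add: τ_n = τ₀ + n/σ².
So 1/σ₀² = 1/3.9764 − 14/61.0 = 0.251484 − 0.229508 = 0.021976.
Hence σ₀² = 1/0.021976 ≈ 45.5.

σ₀² = 45.5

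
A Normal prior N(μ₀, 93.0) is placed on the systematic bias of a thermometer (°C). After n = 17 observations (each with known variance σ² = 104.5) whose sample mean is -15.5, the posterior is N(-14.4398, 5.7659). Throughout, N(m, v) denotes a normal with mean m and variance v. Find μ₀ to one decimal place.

The posterior mean is a precision-weighted average: μ_n = (τ₀μ₀ + τ_data·x̄)/(τ₀+τ_data), with τ₀=1/σ₀² and τ_data=n/σ².
Here τ₀ = 1/93.0 = 0.010753 and τ_data = 17/104.5 = 0.162679, so τ_n = 0.173432.
Rearranging for μ₀: μ₀ = (μ_n·τ_n − τ_data·x̄)/τ₀ = (-14.4398·0.173432 − 0.162679·-15.5) / 0.010753 = 0.017201/0.010753 ≈ 1.6.

μ₀ = 1.6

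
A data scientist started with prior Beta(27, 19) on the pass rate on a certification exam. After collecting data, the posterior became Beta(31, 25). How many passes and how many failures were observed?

Under Beta–binomial conjugacy the posterior parameters are (α+s, β+f).
So s = 31 − 27 = 4 and f = 25 − 19 = 6.

4 passes and 6 failures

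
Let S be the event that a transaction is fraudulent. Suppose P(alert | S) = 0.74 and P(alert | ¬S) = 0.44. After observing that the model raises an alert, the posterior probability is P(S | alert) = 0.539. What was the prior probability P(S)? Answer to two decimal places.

In odds form, posterior odds = prior odds × likelihood ratio, so prior odds = posterior odds ÷ LR.
Posterior odds = 0.539/(1−0.539) = 1.1692. LR = 0.74/0.44 = 1.6818.
Prior odds = 1.1692/1.6818 = 0.6952, so P(S) = 0.6952/(1+0.6952) ≈ 0.41.

P(S) = 0.41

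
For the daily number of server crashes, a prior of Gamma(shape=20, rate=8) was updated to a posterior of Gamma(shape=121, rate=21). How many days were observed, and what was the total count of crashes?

n = 13 days with total 101 crashes

Gamma–Poisson conjugacy: posterior shape = α + Σxᵢ, posterior rate = β + n.
Matching: Σxᵢ = 121 − 20 = 101 and n = 21 − 8 = 13.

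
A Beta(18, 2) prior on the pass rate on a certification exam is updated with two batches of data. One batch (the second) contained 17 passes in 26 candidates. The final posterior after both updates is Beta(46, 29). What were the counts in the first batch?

11 passes and 18 failures

Sequential conjugate updates are equivalent to a single update on the pooled data, so total successes = posterior α − prior α and total failures = posterior β − prior β.
Total across both batches: 46−18=28 passes, 29−2=27 failures.
Subtract the second batch: 28−17=11 passes and 27−9=18 failures.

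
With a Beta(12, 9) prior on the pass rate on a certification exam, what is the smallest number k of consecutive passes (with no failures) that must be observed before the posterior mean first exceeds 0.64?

After k passes and 0 failures the posterior is Beta(12+k, 9), with mean (12+k)/(12+9+k).
Set (12+k)/(21+k) > 0.64 and solve: k > (0.64·21 − 12)/(1 − 0.64) = 4.000.
The smallest integer exceeding 4.000 is 5.

k = 5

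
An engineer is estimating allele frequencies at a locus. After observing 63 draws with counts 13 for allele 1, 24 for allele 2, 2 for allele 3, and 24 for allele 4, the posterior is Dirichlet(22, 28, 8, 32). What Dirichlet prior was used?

Dirichlet(9, 4, 6, 8)

For a Dirichlet(α) prior with multinomial counts c, the posterior is Dirichlet(α + c) componentwise.
Subtract each count from the matching posterior parameter: 22−13=9, 28−24=4, 8−2=6, 32−24=8.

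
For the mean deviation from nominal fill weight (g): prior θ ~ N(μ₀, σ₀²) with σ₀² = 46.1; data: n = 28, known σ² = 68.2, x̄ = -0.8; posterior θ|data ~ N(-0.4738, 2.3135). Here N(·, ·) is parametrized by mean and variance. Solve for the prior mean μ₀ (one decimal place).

The posterior mean is a precision-weighted average: μ_n = (τ₀μ₀ + τ_data·x̄)/(τ₀+τ_data), with τ₀=1/σ₀² and τ_data=n/σ².
Here τ₀ = 1/46.1 = 0.021692 and τ_data = 28/68.2 = 0.410557, so τ_n = 0.432249.
Rearranging for μ₀: μ₀ = (μ_n·τ_n − τ_data·x̄)/τ₀ = (-0.4738·0.432249 − 0.410557·-0.8) / 0.021692 = 0.123646/0.021692 ≈ 5.7.

μ₀ = 5.7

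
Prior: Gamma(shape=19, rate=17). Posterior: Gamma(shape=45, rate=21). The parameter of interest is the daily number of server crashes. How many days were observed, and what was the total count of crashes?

A Gamma(α, β) prior (rate parametrization) on a Poisson rate with n observations summing to S gives posterior Gamma(α+S, β+n).
Matching: Σxᵢ = 45 − 19 = 26 and n = 21 − 17 = 4.

n = 4 days with total 26 crashes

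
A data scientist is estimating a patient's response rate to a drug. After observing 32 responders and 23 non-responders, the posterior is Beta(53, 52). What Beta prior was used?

A Beta(α, β) prior with s successes and f failures in binomial data gives a Beta(α+s, β+f) posterior.
So α = 53 − 32 = 21 and β = 52 − 23 = 29.

Beta(21, 29)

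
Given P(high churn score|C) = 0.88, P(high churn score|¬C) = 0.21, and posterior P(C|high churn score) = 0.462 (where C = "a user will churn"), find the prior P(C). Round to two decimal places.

P(C) = 0.17

Bayes' rule in odds form gives O(C|E) = O(C)·[P(E|C)/P(E|¬C)], hence O(C) = O(C|E)/LR.
Posterior odds = 0.462/(1−0.462) = 0.8587. LR = 0.88/0.21 = 4.1905.
Prior odds = 0.8587/4.1905 = 0.2049, so P(C) = 0.2049/(1+0.2049) ≈ 0.17.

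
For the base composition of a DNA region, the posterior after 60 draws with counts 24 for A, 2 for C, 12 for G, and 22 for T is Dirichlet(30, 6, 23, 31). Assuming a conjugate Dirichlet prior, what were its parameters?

For a Dirichlet(α) prior with multinomial counts c, the posterior is Dirichlet(α + c) componentwise.
Subtract each count from the matching posterior parameter: 30−24=6, 6−2=4, 23−12=11, 31−22=9.

Dirichlet(6, 4, 11, 9)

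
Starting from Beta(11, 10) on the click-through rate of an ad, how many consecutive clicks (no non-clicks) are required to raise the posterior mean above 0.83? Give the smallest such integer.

k = 38

After k clicks and 0 non-clicks the posterior is Beta(11+k, 10), with mean (11+k)/(11+10+k).
Set (11+k)/(21+k) > 0.83 and solve: k > (0.83·21 − 11)/(1 − 0.83) = 37.824.
The smallest integer exceeding 37.824 is 38.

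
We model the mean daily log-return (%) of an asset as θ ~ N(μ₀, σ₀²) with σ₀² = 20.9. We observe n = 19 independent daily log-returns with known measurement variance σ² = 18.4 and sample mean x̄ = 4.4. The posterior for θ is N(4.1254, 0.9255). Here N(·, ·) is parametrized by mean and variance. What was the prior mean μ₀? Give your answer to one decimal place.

μ₀ = -1.8

The posterior mean is a precision-weighted average: μ_n = (τ₀μ₀ + τ_data·x̄)/(τ₀+τ_data), with τ₀=1/σ₀² and τ_data=n/σ².
Here τ₀ = 1/20.9 = 0.047847 and τ_data = 19/18.4 = 1.032609, so τ_n = 1.080456.
Rearranging for μ₀: μ₀ = (μ_n·τ_n − τ_data·x̄)/τ₀ = (4.1254·1.080456 − 1.032609·4.4) / 0.047847 = -0.086166/0.047847 ≈ -1.8.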